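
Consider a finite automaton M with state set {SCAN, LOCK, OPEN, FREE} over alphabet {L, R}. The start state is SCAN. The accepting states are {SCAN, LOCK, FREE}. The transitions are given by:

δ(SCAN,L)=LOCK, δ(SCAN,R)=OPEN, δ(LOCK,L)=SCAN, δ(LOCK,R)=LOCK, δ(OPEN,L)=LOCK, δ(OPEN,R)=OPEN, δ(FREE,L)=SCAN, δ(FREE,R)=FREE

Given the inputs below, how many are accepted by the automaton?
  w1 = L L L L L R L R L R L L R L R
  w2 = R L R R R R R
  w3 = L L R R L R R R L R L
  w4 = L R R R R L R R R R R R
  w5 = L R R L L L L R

w1:
  start at SCAN
  read 'L': SCAN → LOCK
  read 'L': LOCK → SCAN
  read 'L': SCAN → LOCK
  read 'L': LOCK → SCAN
  read 'L': SCAN → LOCK
  read 'R': LOCK → LOCK
  read 'L': LOCK → SCAN
  read 'R': SCAN → OPEN
  read 'L': OPEN → LOCK
  read 'R': LOCK → LOCK
  read 'L': LOCK → SCAN
  read 'L': SCAN → LOCK
  read 'R': LOCK → LOCK
  read 'L': LOCK → SCAN
  read 'R': SCAN → OPEN
  end OPEN, rejected
w2:
  start at SCAN
  read 'R': SCAN → OPEN
  read 'L': OPEN → LOCK
  read 'R': LOCK → LOCK
  read 'R': LOCK → LOCK
  read 'R': LOCK → LOCK
  read 'R': LOCK → LOCK
  read 'R': LOCK → LOCK
  end LOCK, accepted
w3:
  start at SCAN
  read 'L': SCAN → LOCK
  read 'L': LOCK → SCAN
  read 'R': SCAN → OPEN
  read 'R': OPEN → OPEN
  read 'L': OPEN → LOCK
  read 'R': LOCK → LOCK
  read 'R': LOCK → LOCK
  read 'R': LOCK → LOCK
  read 'L': LOCK → SCAN
  read 'R': SCAN → OPEN
  read 'L': OPEN → LOCK
  end LOCK, accepted
w4:
  start at SCAN
  read 'L': SCAN → LOCK
  read 'R': LOCK → LOCK
  read 'R': LOCK → LOCK
  read 'R': LOCK → LOCK
  read 'R': LOCK → LOCK
  read 'L': LOCK → SCAN
  read 'R': SCAN → OPEN
  read 'R': OPEN → OPEN
  read 'R': OPEN → OPEN
  read 'R': OPEN → OPEN
  read 'R': OPEN → OPEN
  read 'R': OPEN → OPEN
  end OPEN, rejected
w5:
  start at SCAN
  read 'L': SCAN → LOCK
  read 'R': LOCK → LOCK
  read 'R': LOCK → LOCK
  read 'L': LOCK → SCAN
  read 'L': SCAN → LOCK
  read 'L': LOCK → SCAN
  read 'L': SCAN → LOCK
  read 'R': LOCK → LOCK
  end LOCK, accepted

3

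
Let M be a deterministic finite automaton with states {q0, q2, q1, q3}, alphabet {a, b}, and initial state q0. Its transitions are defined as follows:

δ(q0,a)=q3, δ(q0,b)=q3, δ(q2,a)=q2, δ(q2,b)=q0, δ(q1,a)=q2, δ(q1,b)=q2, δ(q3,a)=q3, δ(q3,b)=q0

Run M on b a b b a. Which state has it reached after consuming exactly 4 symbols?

q3

q0 → q3 → q3 → q0 → q3
After 4 symbols: q3.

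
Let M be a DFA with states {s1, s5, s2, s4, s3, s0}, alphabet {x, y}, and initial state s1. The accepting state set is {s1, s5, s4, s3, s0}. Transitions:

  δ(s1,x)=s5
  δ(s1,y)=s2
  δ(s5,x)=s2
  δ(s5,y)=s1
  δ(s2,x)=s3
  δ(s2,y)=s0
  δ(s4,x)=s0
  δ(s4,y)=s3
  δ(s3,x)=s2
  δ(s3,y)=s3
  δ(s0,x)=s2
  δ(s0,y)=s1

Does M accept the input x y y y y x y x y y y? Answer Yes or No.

Trace: s1 -x-> s5 -y-> s1 -y-> s2 -y-> s0 -y-> s1 -x-> s5 -y-> s1 -x-> s5 -y-> s1 -y-> s2 -y-> s0
End state s0 is accepting.

Yes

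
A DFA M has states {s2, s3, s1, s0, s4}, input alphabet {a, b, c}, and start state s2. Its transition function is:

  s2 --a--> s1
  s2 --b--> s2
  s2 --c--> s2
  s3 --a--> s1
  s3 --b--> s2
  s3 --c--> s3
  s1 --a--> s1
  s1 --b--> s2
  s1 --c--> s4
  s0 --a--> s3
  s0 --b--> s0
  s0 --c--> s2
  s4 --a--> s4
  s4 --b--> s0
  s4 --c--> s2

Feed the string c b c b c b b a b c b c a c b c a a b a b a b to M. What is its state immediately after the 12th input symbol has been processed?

s2 → s2 → s2 → s2 → s2 → s2 → s2 → s2 → s1 → s2 → s2 → s2 → s2
After 12 symbols: s2.

s2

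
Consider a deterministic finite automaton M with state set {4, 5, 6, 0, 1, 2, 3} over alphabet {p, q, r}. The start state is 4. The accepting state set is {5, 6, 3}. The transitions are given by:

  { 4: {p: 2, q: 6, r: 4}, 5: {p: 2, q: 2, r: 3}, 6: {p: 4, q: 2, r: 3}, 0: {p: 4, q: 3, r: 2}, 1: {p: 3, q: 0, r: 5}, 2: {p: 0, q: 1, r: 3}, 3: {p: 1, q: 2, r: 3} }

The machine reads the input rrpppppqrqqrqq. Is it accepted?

4 → 4 → 4 → 2 → 0 → 4 → 2 → 0 → 3 → 3 → 2 → 1 → 5 → 2 → 1
End state 1 is not accepting.

No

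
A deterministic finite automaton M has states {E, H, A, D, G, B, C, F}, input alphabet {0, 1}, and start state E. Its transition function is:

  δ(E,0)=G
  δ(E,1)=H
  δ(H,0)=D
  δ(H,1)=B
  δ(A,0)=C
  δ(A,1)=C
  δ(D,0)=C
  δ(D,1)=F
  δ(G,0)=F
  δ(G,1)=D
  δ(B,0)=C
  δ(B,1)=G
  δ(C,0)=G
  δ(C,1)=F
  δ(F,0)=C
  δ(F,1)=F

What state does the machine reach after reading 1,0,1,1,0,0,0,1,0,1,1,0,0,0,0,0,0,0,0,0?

F

E → H → D → F → F → C → G → F → F → C → F → F → C → G → F → C → G → F → C → G → F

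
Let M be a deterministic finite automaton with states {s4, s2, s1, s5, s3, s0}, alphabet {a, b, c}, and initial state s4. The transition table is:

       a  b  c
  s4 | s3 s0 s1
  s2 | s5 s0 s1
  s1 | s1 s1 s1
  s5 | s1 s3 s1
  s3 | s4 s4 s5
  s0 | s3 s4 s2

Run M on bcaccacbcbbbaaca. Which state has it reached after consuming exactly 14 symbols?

s1

start at s4
read 'b': s4 → s0
read 'c': s0 → s2
read 'a': s2 → s5
read 'c': s5 → s1
read 'c': s1 → s1
read 'a': s1 → s1
read 'c': s1 → s1
read 'b': s1 → s1
read 'c': s1 → s1
read 'b': s1 → s1
read 'b': s1 → s1
read 'b': s1 → s1
read 'a': s1 → s1
read 'a': s1 → s1
After 14 symbols: s1.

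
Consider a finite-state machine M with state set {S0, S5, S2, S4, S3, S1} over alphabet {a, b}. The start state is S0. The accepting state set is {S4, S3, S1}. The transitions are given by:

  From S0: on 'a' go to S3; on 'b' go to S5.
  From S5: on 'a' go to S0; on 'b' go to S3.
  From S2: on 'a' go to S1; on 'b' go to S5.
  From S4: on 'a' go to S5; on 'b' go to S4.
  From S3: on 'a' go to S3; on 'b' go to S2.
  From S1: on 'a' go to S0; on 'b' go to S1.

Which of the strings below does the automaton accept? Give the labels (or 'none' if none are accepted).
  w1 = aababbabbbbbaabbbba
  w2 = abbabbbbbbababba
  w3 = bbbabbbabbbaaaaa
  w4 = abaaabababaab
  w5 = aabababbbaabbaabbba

w1:
  start at S0
  read 'a': S0 → S3
  read 'a': S3 → S3
  read 'b': S3 → S2
  read 'a': S2 → S1
  read 'b': S1 → S1
  read 'b': S1 → S1
  read 'a': S1 → S0
  read 'b': S0 → S5
  read 'b': S5 → S3
  read 'b': S3 → S2
  read 'b': S2 → S5
  read 'b': S5 → S3
  read 'a': S3 → S3
  read 'a': S3 → S3
  read 'b': S3 → S2
  read 'b': S2 → S5
  read 'b': S5 → S3
  read 'b': S3 → S2
  read 'a': S2 → S1
  end S1, accepted
w2:
  start at S0
  read 'a': S0 → S3
  read 'b': S3 → S2
  read 'b': S2 → S5
  read 'a': S5 → S0
  read 'b': S0 → S5
  read 'b': S5 → S3
  read 'b': S3 → S2
  read 'b': S2 → S5
  read 'b': S5 → S3
  read 'b': S3 → S2
  read 'a': S2 → S1
  read 'b': S1 → S1
  read 'a': S1 → S0
  read 'b': S0 → S5
  read 'b': S5 → S3
  read 'a': S3 → S3
  end S3, accepted
w3:
  start at S0
  read 'b': S0 → S5
  read 'b': S5 → S3
  read 'b': S3 → S2
  read 'a': S2 → S1
  read 'b': S1 → S1
  read 'b': S1 → S1
  read 'b': S1 → S1
  read 'a': S1 → S0
  read 'b': S0 → S5
  read 'b': S5 → S3
  read 'b': S3 → S2
  read 'a': S2 → S1
  read 'a': S1 → S0
  read 'a': S0 → S3
  read 'a': S3 → S3
  read 'a': S3 → S3
  end S3, accepted
w4:
  start at S0
  read 'a': S0 → S3
  read 'b': S3 → S2
  read 'a': S2 → S1
  read 'a': S1 → S0
  read 'a': S0 → S3
  read 'b': S3 → S2
  read 'a': S2 → S1
  read 'b': S1 → S1
  read 'a': S1 → S0
  read 'b': S0 → S5
  read 'a': S5 → S0
  read 'a': S0 → S3
  read 'b': S3 → S2
  end S2, rejected
w5:
  start at S0
  read 'a': S0 → S3
  read 'a': S3 → S3
  read 'b': S3 → S2
  read 'a': S2 → S1
  read 'b': S1 → S1
  read 'a': S1 → S0
  read 'b': S0 → S5
  read 'b': S5 → S3
  read 'b': S3 → S2
  read 'a': S2 → S1
  read 'a': S1 → S0
  read 'b': S0 → S5
  read 'b': S5 → S3
  read 'a': S3 → S3
  read 'a': S3 → S3
  read 'b': S3 → S2
  read 'b': S2 → S5
  read 'b': S5 → S3
  read 'a': S3 → S3
  end S3, accepted

w1, w2, w3, w5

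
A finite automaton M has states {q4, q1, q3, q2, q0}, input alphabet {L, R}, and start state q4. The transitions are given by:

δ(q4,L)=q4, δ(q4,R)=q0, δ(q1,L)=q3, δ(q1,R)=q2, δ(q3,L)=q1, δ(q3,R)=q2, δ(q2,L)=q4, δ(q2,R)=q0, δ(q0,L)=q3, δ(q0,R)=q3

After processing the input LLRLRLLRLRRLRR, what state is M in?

q0

q4 → q4 → q4 → q0 → q3 → q2 → q4 → q4 → q0 → q3 → q2 → q0 → q3 → q2 → q0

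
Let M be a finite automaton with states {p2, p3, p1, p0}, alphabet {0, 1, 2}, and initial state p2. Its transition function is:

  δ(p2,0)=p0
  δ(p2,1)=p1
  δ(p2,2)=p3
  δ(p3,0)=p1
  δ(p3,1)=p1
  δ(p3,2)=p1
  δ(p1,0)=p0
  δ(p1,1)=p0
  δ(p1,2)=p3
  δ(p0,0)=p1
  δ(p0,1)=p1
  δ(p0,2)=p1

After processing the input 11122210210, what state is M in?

p1

p2 → p1 → p0 → p1 → p3 → p1 → p3 → p1 → p0 → p1 → p0 → p1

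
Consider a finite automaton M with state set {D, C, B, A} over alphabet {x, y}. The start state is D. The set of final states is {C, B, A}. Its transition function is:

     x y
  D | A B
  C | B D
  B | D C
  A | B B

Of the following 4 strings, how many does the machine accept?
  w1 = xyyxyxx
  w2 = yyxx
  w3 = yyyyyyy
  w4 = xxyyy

w1:
  start at D
  read 'x': D → A
  read 'y': A → B
  read 'y': B → C
  read 'x': C → B
  read 'y': B → C
  read 'x': C → B
  read 'x': B → D
  end D, rejected
w2:
  start at D
  read 'y': D → B
  read 'y': B → C
  read 'x': C → B
  read 'x': B → D
  end D, rejected
w3:
  start at D
  read 'y': D → B
  read 'y': B → C
  read 'y': C → D
  read 'y': D → B
  read 'y': B → C
  read 'y': C → D
  read 'y': D → B
  end B, accepted
w4:
  start at D
  read 'x': D → A
  read 'x': A → B
  read 'y': B → C
  read 'y': C → D
  read 'y': D → B
  end B, accepted

2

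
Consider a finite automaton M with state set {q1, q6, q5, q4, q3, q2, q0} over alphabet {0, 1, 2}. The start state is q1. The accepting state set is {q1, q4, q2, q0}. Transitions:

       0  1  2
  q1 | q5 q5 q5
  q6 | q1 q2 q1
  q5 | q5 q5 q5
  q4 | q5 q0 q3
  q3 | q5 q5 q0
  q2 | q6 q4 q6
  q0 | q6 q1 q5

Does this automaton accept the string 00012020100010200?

q1 → q5 → q5 → q5 → q5 → q5 → q5 → q5 → q5 → q5 → q5 → q5 → q5 → q5 → q5 → q5 → q5 → q5
End state q5 is not accepting.

No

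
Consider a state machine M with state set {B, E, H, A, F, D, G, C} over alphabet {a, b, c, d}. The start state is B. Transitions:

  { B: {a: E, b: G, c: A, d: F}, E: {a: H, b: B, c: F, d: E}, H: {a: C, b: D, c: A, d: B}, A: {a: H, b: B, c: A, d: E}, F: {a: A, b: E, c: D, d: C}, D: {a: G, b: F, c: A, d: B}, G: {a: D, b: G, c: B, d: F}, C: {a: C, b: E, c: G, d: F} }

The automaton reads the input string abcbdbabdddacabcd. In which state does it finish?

B

Trace: B -a-> E -b-> B -c-> A -b-> B -d-> F -b-> E -a-> H -b-> D -d-> B -d-> F -d-> C -a-> C -c-> G -a-> D -b-> F -c-> D -d-> B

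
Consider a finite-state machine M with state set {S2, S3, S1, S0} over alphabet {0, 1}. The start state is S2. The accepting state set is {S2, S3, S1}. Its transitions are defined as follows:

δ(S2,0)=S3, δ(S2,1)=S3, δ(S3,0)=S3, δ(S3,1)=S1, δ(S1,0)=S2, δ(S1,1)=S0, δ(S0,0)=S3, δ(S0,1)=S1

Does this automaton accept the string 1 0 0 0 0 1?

Yes

S2 → S3 → S3 → S3 → S3 → S3 → S1
End state S1 is accepting.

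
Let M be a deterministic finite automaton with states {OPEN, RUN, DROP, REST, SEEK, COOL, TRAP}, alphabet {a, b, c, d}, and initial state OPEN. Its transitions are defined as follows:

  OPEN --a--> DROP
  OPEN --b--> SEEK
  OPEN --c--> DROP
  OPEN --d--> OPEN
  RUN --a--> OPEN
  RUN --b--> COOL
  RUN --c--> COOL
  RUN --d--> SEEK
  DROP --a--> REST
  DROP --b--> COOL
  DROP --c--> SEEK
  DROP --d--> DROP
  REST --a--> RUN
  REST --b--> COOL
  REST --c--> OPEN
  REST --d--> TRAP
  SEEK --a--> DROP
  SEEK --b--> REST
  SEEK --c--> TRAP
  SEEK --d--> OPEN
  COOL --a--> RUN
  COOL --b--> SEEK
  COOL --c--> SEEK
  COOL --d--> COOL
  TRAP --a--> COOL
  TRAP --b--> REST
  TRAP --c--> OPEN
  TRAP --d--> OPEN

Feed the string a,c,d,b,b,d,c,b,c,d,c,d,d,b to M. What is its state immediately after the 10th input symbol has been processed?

Trace: OPEN -a-> DROP -c-> SEEK -d-> OPEN -b-> SEEK -b-> REST -d-> TRAP -c-> OPEN -b-> SEEK -c-> TRAP -d-> OPEN
After 10 symbols: OPEN.

OPEN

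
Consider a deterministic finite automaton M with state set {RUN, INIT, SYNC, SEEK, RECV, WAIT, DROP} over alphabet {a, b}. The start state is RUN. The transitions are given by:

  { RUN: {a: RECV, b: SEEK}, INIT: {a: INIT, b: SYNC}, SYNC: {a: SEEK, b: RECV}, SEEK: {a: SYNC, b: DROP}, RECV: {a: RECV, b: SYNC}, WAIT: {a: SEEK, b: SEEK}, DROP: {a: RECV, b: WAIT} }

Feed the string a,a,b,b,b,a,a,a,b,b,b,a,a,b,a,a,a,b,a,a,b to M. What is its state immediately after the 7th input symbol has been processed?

SYNC

start at RUN
read 'a': RUN → RECV
read 'a': RECV → RECV
read 'b': RECV → SYNC
read 'b': SYNC → RECV
read 'b': RECV → SYNC
read 'a': SYNC → SEEK
read 'a': SEEK → SYNC
After 7 symbols: SYNC.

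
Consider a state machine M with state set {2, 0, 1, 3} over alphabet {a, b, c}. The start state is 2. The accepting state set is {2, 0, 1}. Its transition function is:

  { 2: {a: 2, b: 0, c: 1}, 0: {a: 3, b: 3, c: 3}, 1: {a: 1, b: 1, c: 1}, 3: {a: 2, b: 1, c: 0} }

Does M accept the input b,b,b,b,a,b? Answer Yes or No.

2 → 0 → 3 → 1 → 1 → 1 → 1
End state 1 is accepting.

Yes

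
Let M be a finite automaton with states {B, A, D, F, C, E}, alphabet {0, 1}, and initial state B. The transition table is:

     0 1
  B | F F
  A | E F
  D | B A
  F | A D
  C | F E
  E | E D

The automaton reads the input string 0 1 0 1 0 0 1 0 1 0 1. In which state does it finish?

F

start at B
read '0': B → F
read '1': F → D
read '0': D → B
read '1': B → F
read '0': F → A
read '0': A → E
read '1': E → D
read '0': D → B
read '1': B → F
read '0': F → A
read '1': A → F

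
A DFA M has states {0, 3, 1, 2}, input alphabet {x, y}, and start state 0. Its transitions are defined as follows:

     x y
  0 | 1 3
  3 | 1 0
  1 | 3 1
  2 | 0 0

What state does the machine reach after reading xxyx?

0 → 1 → 3 → 0 → 1

1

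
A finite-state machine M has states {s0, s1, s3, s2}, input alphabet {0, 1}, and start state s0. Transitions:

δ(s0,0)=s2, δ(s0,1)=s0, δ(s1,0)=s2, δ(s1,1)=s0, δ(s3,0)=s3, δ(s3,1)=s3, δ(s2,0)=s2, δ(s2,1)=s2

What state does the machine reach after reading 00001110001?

start at s0
read '0': s0 → s2
read '0': s2 → s2
read '0': s2 → s2
read '0': s2 → s2
read '1': s2 → s2
read '1': s2 → s2
read '1': s2 → s2
read '0': s2 → s2
read '0': s2 → s2
read '0': s2 → s2
read '1': s2 → s2

s2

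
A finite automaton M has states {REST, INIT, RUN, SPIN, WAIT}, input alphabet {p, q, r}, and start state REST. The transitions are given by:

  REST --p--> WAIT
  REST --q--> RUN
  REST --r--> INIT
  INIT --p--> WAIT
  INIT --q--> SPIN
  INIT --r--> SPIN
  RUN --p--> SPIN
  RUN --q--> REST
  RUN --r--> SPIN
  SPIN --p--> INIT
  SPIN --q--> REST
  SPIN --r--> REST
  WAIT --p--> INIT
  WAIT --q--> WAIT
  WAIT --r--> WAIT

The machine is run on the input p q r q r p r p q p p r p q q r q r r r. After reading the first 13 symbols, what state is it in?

INIT

REST → WAIT → WAIT → WAIT → WAIT → WAIT → INIT → SPIN → INIT → SPIN → INIT → WAIT → WAIT → INIT
After 13 symbols: INIT.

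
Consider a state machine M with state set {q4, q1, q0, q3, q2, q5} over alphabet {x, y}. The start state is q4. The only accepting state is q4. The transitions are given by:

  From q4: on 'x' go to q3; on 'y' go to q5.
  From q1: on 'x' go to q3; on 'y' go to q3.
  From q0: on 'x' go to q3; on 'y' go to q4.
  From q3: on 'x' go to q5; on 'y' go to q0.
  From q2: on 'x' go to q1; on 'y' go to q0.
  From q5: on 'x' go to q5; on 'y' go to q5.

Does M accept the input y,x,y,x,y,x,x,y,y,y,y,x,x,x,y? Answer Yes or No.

start at q4
read 'y': q4 → q5
read 'x': q5 → q5
read 'y': q5 → q5
read 'x': q5 → q5
read 'y': q5 → q5
read 'x': q5 → q5
read 'x': q5 → q5
read 'y': q5 → q5
read 'y': q5 → q5
read 'y': q5 → q5
read 'y': q5 → q5
read 'x': q5 → q5
read 'x': q5 → q5
read 'x': q5 → q5
read 'y': q5 → q5
End state q5 is not accepting.

No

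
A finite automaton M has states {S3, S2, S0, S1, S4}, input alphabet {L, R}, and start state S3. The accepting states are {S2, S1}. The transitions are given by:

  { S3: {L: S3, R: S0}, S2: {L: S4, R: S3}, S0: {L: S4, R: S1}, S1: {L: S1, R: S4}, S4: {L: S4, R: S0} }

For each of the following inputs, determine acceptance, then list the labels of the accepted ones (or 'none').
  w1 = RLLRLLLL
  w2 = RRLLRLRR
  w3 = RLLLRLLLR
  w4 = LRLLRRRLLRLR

w2

w1: S3 → S0 → S4 → S4 → S0 → S4 → S4 → S4 → S4  → end S4, rejected
w2: S3 → S0 → S1 → S1 → S1 → S4 → S4 → S0 → S1  → end S1, accepted
w3: S3 → S0 → S4 → S4 → S4 → S0 → S4 → S4 → S4 → S0  → end S0, rejected
w4: S3 → S3 → S0 → S4 → S4 → S0 → S1 → S4 → S4 → S4 → S0 → S4 → S0  → end S0, rejected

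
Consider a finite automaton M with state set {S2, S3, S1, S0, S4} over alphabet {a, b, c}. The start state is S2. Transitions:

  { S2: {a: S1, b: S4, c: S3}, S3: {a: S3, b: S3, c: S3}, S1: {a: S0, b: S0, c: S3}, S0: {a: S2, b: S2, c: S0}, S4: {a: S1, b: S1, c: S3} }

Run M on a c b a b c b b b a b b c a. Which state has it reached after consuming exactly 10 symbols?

S2 → S1 → S3 → S3 → S3 → S3 → S3 → S3 → S3 → S3 → S3
After 10 symbols: S3.

S3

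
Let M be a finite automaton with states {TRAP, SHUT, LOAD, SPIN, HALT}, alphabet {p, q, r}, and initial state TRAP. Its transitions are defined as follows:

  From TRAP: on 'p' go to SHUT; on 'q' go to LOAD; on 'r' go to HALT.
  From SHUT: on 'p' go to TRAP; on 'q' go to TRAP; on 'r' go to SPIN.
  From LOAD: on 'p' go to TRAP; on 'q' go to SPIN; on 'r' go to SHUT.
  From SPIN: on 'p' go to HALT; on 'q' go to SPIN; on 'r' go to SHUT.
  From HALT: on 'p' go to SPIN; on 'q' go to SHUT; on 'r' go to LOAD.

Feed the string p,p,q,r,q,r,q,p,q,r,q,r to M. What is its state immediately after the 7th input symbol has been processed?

Trace: TRAP -p-> SHUT -p-> TRAP -q-> LOAD -r-> SHUT -q-> TRAP -r-> HALT -q-> SHUT
After 7 symbols: SHUT.

SHUT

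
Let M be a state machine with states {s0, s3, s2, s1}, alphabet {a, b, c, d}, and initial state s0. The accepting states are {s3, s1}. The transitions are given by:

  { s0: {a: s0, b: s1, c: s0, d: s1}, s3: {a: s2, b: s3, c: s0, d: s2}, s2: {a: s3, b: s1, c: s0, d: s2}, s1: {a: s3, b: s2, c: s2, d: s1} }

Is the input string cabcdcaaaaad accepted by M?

Yes

s0 → s0 → s0 → s1 → s2 → s2 → s0 → s0 → s0 → s0 → s0 → s0 → s1
End state s1 is accepting.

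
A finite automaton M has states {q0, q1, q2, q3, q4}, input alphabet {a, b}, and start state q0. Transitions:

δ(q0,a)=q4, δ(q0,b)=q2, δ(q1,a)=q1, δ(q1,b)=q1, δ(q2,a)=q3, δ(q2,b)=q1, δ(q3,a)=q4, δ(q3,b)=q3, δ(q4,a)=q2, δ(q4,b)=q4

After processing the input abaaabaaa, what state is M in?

q4

Trace: q0 -a-> q4 -b-> q4 -a-> q2 -a-> q3 -a-> q4 -b-> q4 -a-> q2 -a-> q3 -a-> q4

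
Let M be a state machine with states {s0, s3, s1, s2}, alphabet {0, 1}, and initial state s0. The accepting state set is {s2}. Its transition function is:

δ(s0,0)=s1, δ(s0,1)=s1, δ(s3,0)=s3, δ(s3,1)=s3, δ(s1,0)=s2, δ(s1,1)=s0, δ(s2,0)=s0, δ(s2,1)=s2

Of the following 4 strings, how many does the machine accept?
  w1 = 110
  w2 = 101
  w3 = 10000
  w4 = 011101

2

w1: Trace: s0 -1-> s1 -1-> s0 -0-> s1  → end s1, rejected
w2: Trace: s0 -1-> s1 -0-> s2 -1-> s2  → end s2, accepted
w3: Trace: s0 -1-> s1 -0-> s2 -0-> s0 -0-> s1 -0-> s2  → end s2, accepted
w4: Trace: s0 -0-> s1 -1-> s0 -1-> s1 -1-> s0 -0-> s1 -1-> s0  → end s0, rejected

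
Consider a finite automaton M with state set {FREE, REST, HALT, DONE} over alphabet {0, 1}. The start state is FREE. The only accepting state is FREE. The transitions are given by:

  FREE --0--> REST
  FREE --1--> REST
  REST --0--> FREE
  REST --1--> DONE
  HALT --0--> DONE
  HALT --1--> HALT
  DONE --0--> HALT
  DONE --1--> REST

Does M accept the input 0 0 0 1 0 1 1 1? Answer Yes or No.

No

FREE → REST → FREE → REST → DONE → HALT → HALT → HALT → HALT
End state HALT is not accepting.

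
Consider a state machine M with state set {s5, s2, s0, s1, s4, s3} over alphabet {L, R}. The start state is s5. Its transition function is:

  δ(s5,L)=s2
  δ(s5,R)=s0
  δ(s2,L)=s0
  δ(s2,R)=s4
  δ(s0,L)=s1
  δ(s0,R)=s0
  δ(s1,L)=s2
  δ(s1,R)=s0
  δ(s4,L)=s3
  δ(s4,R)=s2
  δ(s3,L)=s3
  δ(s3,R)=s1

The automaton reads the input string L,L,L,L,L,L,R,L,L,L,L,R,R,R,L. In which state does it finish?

s5 → s2 → s0 → s1 → s2 → s0 → s1 → s0 → s1 → s2 → s0 → s1 → s0 → s0 → s0 → s1

s1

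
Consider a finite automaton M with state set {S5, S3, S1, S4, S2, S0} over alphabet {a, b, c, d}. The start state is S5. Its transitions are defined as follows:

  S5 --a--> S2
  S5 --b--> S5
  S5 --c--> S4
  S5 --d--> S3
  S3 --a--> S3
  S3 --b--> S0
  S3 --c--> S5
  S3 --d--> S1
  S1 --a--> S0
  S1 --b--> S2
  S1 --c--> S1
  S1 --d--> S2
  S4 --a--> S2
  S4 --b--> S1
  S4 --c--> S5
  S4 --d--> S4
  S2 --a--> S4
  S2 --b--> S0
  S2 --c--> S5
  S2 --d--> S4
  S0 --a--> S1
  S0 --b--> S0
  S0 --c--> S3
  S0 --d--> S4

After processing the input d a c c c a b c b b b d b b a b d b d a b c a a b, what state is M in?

Trace: S5 -d-> S3 -a-> S3 -c-> S5 -c-> S4 -c-> S5 -a-> S2 -b-> S0 -c-> S3 -b-> S0 -b-> S0 -b-> S0 -d-> S4 -b-> S1 -b-> S2 -a-> S4 -b-> S1 -d-> S2 -b-> S0 -d-> S4 -a-> S2 -b-> S0 -c-> S3 -a-> S3 -a-> S3 -b-> S0

S0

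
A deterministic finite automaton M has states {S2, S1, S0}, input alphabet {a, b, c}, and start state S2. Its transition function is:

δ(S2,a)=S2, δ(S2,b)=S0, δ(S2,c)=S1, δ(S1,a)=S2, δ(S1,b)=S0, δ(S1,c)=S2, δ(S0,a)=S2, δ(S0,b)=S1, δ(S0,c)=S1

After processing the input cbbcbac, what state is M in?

S1

start at S2
read 'c': S2 → S1
read 'b': S1 → S0
read 'b': S0 → S1
read 'c': S1 → S2
read 'b': S2 → S0
read 'a': S0 → S2
read 'c': S2 → S1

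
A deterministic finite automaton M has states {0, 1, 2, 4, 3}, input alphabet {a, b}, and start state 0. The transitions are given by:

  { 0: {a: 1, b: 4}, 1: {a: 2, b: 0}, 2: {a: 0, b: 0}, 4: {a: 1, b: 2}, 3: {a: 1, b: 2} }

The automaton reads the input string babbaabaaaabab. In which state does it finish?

0 → 4 → 1 → 0 → 4 → 1 → 2 → 0 → 1 → 2 → 0 → 1 → 0 → 1 → 0

0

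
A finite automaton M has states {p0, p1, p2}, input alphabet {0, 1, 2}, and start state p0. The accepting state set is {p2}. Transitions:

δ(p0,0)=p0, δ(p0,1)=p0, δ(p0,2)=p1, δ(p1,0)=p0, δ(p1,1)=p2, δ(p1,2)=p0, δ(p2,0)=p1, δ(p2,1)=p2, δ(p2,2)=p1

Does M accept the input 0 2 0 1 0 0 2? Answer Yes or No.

No

Trace: p0 -0-> p0 -2-> p1 -0-> p0 -1-> p0 -0-> p0 -0-> p0 -2-> p1
End state p1 is not accepting.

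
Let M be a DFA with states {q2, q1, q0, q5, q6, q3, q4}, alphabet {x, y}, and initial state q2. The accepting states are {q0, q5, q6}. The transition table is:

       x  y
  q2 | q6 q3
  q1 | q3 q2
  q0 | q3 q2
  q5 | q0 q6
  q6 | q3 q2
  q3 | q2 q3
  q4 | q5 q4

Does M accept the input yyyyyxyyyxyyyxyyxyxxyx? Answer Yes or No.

Yes

q2 → q3 → q3 → q3 → q3 → q3 → q2 → q3 → q3 → q3 → q2 → q3 → q3 → q3 → q2 → q3 → q3 → q2 → q3 → q2 → q6 → q2 → q6
End state q6 is accepting.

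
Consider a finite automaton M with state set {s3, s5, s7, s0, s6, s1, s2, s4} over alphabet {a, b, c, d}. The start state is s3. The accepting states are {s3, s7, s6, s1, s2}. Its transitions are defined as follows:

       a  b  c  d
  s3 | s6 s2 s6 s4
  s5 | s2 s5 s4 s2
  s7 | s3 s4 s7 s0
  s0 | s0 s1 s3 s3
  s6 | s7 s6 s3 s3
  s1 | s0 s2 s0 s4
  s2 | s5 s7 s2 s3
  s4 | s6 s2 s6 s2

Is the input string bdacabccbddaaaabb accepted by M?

Yes

Trace: s3 -b-> s2 -d-> s3 -a-> s6 -c-> s3 -a-> s6 -b-> s6 -c-> s3 -c-> s6 -b-> s6 -d-> s3 -d-> s4 -a-> s6 -a-> s7 -a-> s3 -a-> s6 -b-> s6 -b-> s6
End state s6 is accepting.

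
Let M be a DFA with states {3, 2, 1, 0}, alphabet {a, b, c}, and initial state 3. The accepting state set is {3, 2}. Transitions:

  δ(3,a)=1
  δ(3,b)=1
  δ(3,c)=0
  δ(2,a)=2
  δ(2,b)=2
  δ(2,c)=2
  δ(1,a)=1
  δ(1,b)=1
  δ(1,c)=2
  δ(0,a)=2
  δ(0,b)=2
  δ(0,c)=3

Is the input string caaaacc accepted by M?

3 → 0 → 2 → 2 → 2 → 2 → 2 → 2
End state 2 is accepting.

Yes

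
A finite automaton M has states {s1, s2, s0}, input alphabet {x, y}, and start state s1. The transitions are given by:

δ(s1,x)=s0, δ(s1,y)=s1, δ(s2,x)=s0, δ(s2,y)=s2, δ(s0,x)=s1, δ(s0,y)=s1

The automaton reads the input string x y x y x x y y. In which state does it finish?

Trace: s1 -x-> s0 -y-> s1 -x-> s0 -y-> s1 -x-> s0 -x-> s1 -y-> s1 -y-> s1

s1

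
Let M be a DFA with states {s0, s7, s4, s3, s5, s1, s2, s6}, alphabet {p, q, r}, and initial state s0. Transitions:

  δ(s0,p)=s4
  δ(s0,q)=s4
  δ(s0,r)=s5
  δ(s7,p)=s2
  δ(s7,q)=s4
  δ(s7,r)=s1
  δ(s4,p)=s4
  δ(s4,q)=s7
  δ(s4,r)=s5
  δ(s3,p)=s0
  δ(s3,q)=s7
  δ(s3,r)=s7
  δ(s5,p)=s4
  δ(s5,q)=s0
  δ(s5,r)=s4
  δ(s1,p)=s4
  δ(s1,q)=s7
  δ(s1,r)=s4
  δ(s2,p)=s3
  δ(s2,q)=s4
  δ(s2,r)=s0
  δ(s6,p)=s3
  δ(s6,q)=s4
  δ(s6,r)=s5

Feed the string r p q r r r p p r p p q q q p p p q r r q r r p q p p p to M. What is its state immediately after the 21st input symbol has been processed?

start at s0
read 'r': s0 → s5
read 'p': s5 → s4
read 'q': s4 → s7
read 'r': s7 → s1
read 'r': s1 → s4
read 'r': s4 → s5
read 'p': s5 → s4
read 'p': s4 → s4
read 'r': s4 → s5
read 'p': s5 → s4
read 'p': s4 → s4
read 'q': s4 → s7
read 'q': s7 → s4
read 'q': s4 → s7
read 'p': s7 → s2
read 'p': s2 → s3
read 'p': s3 → s0
read 'q': s0 → s4
read 'r': s4 → s5
read 'r': s5 → s4
read 'q': s4 → s7
After 21 symbols: s7.

s7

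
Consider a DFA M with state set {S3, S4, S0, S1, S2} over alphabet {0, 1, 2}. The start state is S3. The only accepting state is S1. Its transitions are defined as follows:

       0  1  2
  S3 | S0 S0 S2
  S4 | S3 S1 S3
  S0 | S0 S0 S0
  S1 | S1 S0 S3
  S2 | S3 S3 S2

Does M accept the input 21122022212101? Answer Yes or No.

No

S3 → S2 → S3 → S0 → S0 → S0 → S0 → S0 → S0 → S0 → S0 → S0 → S0 → S0 → S0
End state S0 is not accepting.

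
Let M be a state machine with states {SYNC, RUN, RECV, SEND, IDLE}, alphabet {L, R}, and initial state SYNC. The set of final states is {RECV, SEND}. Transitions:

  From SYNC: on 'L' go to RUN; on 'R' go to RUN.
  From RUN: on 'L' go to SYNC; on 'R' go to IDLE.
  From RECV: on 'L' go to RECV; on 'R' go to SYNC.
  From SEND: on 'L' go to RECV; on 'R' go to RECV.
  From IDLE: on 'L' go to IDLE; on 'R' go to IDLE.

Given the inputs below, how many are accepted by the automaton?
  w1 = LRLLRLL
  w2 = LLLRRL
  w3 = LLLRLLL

w1: Trace: SYNC -L-> RUN -R-> IDLE -L-> IDLE -L-> IDLE -R-> IDLE -L-> IDLE -L-> IDLE  → end IDLE, rejected
w2: Trace: SYNC -L-> RUN -L-> SYNC -L-> RUN -R-> IDLE -R-> IDLE -L-> IDLE  → end IDLE, rejected
w3: Trace: SYNC -L-> RUN -L-> SYNC -L-> RUN -R-> IDLE -L-> IDLE -L-> IDLE -L-> IDLE  → end IDLE, rejected

0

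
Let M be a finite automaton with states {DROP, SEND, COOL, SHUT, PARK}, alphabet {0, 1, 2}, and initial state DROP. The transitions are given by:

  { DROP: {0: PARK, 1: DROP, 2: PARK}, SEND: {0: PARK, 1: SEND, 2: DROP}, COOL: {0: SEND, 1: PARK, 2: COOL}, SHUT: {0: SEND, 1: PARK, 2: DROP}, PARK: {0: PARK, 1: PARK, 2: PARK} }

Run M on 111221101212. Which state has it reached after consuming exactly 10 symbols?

DROP → DROP → DROP → DROP → PARK → PARK → PARK → PARK → PARK → PARK → PARK
After 10 symbols: PARK.

PARK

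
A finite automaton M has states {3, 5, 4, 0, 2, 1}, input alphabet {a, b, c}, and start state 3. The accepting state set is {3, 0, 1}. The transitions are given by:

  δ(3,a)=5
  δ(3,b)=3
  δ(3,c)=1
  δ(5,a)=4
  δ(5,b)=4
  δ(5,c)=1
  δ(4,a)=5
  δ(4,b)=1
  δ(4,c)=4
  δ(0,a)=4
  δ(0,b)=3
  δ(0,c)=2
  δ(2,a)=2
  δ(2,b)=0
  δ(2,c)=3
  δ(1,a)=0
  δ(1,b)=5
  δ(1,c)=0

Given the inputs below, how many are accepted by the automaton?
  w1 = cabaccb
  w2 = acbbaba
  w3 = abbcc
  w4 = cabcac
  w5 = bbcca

w1:
  start at 3
  read 'c': 3 → 1
  read 'a': 1 → 0
  read 'b': 0 → 3
  read 'a': 3 → 5
  read 'c': 5 → 1
  read 'c': 1 → 0
  read 'b': 0 → 3
  end 3, accepted
w2:
  start at 3
  read 'a': 3 → 5
  read 'c': 5 → 1
  read 'b': 1 → 5
  read 'b': 5 → 4
  read 'a': 4 → 5
  read 'b': 5 → 4
  read 'a': 4 → 5
  end 5, rejected
w3:
  start at 3
  read 'a': 3 → 5
  read 'b': 5 → 4
  read 'b': 4 → 1
  read 'c': 1 → 0
  read 'c': 0 → 2
  end 2, rejected
w4:
  start at 3
  read 'c': 3 → 1
  read 'a': 1 → 0
  read 'b': 0 → 3
  read 'c': 3 → 1
  read 'a': 1 → 0
  read 'c': 0 → 2
  end 2, rejected
w5:
  start at 3
  read 'b': 3 → 3
  read 'b': 3 → 3
  read 'c': 3 → 1
  read 'c': 1 → 0
  read 'a': 0 → 4
  end 4, rejected

1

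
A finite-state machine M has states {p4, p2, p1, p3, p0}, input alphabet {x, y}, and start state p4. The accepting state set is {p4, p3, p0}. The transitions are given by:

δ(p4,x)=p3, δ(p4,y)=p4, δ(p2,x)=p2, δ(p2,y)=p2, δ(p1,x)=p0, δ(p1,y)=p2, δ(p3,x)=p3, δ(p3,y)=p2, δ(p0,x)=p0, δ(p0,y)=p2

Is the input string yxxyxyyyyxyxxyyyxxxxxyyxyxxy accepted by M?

No

Trace: p4 -y-> p4 -x-> p3 -x-> p3 -y-> p2 -x-> p2 -y-> p2 -y-> p2 -y-> p2 -y-> p2 -x-> p2 -y-> p2 -x-> p2 -x-> p2 -y-> p2 -y-> p2 -y-> p2 -x-> p2 -x-> p2 -x-> p2 -x-> p2 -x-> p2 -y-> p2 -y-> p2 -x-> p2 -y-> p2 -x-> p2 -x-> p2 -y-> p2
End state p2 is not accepting.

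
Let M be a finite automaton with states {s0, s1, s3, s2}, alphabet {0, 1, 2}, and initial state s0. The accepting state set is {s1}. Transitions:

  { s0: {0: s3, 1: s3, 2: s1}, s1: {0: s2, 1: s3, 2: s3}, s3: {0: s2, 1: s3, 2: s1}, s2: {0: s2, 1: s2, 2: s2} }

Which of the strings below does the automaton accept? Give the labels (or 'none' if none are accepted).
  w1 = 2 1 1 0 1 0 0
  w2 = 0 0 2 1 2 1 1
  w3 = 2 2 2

w1:
  start at s0
  read '2': s0 → s1
  read '1': s1 → s3
  read '1': s3 → s3
  read '0': s3 → s2
  read '1': s2 → s2
  read '0': s2 → s2
  read '0': s2 → s2
  end s2, rejected
w2:
  start at s0
  read '0': s0 → s3
  read '0': s3 → s2
  read '2': s2 → s2
  read '1': s2 → s2
  read '2': s2 → s2
  read '1': s2 → s2
  read '1': s2 → s2
  end s2, rejected
w3:
  start at s0
  read '2': s0 → s1
  read '2': s1 → s3
  read '2': s3 → s1
  end s1, accepted

w3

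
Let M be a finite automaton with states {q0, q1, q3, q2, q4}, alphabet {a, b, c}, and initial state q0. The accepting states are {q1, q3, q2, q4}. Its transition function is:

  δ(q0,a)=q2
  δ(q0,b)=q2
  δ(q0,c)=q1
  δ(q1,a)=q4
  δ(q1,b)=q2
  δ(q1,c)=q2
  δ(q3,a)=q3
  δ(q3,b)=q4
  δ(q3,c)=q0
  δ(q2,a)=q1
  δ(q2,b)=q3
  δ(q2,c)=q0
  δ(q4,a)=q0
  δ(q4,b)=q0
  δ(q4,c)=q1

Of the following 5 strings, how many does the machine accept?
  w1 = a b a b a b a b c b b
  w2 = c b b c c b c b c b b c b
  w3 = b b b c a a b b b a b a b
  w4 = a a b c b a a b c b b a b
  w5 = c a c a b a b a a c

4

w1:
  start at q0
  read 'a': q0 → q2
  read 'b': q2 → q3
  read 'a': q3 → q3
  read 'b': q3 → q4
  read 'a': q4 → q0
  read 'b': q0 → q2
  read 'a': q2 → q1
  read 'b': q1 → q2
  read 'c': q2 → q0
  read 'b': q0 → q2
  read 'b': q2 → q3
  end q3, accepted
w2:
  start at q0
  read 'c': q0 → q1
  read 'b': q1 → q2
  read 'b': q2 → q3
  read 'c': q3 → q0
  read 'c': q0 → q1
  read 'b': q1 → q2
  read 'c': q2 → q0
  read 'b': q0 → q2
  read 'c': q2 → q0
  read 'b': q0 → q2
  read 'b': q2 → q3
  read 'c': q3 → q0
  read 'b': q0 → q2
  end q2, accepted
w3:
  start at q0
  read 'b': q0 → q2
  read 'b': q2 → q3
  read 'b': q3 → q4
  read 'c': q4 → q1
  read 'a': q1 → q4
  read 'a': q4 → q0
  read 'b': q0 → q2
  read 'b': q2 → q3
  read 'b': q3 → q4
  read 'a': q4 → q0
  read 'b': q0 → q2
  read 'a': q2 → q1
  read 'b': q1 → q2
  end q2, accepted
w4:
  start at q0
  read 'a': q0 → q2
  read 'a': q2 → q1
  read 'b': q1 → q2
  read 'c': q2 → q0
  read 'b': q0 → q2
  read 'a': q2 → q1
  read 'a': q1 → q4
  read 'b': q4 → q0
  read 'c': q0 → q1
  read 'b': q1 → q2
  read 'b': q2 → q3
  read 'a': q3 → q3
  read 'b': q3 → q4
  end q4, accepted
w5:
  start at q0
  read 'c': q0 → q1
  read 'a': q1 → q4
  read 'c': q4 → q1
  read 'a': q1 → q4
  read 'b': q4 → q0
  read 'a': q0 → q2
  read 'b': q2 → q3
  read 'a': q3 → q3
  read 'a': q3 → q3
  read 'c': q3 → q0
  end q0, rejected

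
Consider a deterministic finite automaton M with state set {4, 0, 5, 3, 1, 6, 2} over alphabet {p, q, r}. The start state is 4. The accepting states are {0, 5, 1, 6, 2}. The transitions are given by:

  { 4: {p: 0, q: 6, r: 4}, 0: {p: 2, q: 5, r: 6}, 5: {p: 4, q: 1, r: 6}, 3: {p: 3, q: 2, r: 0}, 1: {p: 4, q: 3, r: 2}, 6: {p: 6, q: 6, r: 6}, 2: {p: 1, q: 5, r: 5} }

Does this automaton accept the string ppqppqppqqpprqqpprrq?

start at 4
read 'p': 4 → 0
read 'p': 0 → 2
read 'q': 2 → 5
read 'p': 5 → 4
read 'p': 4 → 0
read 'q': 0 → 5
read 'p': 5 → 4
read 'p': 4 → 0
read 'q': 0 → 5
read 'q': 5 → 1
read 'p': 1 → 4
read 'p': 4 → 0
read 'r': 0 → 6
read 'q': 6 → 6
read 'q': 6 → 6
read 'p': 6 → 6
read 'p': 6 → 6
read 'r': 6 → 6
read 'r': 6 → 6
read 'q': 6 → 6
End state 6 is accepting.

Yes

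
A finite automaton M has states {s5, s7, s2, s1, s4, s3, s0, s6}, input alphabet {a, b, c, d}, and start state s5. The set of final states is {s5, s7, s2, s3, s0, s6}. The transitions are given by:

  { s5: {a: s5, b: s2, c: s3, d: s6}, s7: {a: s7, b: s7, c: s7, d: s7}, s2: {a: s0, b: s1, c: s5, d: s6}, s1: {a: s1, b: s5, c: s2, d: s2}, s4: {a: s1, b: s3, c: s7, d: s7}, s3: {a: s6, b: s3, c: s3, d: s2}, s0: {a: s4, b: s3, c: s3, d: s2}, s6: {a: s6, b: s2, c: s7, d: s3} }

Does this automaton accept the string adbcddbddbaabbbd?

Yes

s5 → s5 → s6 → s2 → s5 → s6 → s3 → s3 → s2 → s6 → s2 → s0 → s4 → s3 → s3 → s3 → s2
End state s2 is accepting.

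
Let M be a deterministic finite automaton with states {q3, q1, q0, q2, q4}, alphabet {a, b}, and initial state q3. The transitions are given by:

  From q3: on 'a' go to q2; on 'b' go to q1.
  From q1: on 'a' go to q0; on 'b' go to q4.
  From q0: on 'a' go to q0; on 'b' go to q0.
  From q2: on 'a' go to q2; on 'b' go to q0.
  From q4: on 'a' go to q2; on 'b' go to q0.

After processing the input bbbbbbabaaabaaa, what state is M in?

q3 → q1 → q4 → q0 → q0 → q0 → q0 → q0 → q0 → q0 → q0 → q0 → q0 → q0 → q0 → q0

q0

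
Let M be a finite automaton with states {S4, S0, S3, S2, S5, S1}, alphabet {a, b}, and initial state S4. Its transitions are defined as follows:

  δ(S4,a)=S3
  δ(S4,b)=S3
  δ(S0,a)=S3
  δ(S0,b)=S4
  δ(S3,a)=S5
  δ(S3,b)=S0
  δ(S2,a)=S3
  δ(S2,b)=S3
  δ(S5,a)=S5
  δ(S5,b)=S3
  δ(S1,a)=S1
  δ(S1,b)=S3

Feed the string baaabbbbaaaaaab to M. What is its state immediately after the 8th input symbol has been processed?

start at S4
read 'b': S4 → S3
read 'a': S3 → S5
read 'a': S5 → S5
read 'a': S5 → S5
read 'b': S5 → S3
read 'b': S3 → S0
read 'b': S0 → S4
read 'b': S4 → S3
After 8 symbols: S3.

S3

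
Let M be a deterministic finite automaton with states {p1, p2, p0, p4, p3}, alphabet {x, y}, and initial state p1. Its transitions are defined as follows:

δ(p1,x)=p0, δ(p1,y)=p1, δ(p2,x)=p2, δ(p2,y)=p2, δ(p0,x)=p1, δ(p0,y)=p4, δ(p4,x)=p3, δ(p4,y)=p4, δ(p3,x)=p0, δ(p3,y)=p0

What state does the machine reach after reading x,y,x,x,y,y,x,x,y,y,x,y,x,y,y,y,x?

start at p1
read 'x': p1 → p0
read 'y': p0 → p4
read 'x': p4 → p3
read 'x': p3 → p0
read 'y': p0 → p4
read 'y': p4 → p4
read 'x': p4 → p3
read 'x': p3 → p0
read 'y': p0 → p4
read 'y': p4 → p4
read 'x': p4 → p3
read 'y': p3 → p0
read 'x': p0 → p1
read 'y': p1 → p1
read 'y': p1 → p1
read 'y': p1 → p1
read 'x': p1 → p0

p0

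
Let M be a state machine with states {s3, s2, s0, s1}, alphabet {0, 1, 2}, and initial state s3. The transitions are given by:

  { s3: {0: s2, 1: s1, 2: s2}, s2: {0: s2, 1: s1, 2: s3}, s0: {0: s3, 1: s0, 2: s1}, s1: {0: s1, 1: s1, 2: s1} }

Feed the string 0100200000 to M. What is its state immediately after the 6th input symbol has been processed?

s3 → s2 → s1 → s1 → s1 → s1 → s1
After 6 symbols: s1.

s1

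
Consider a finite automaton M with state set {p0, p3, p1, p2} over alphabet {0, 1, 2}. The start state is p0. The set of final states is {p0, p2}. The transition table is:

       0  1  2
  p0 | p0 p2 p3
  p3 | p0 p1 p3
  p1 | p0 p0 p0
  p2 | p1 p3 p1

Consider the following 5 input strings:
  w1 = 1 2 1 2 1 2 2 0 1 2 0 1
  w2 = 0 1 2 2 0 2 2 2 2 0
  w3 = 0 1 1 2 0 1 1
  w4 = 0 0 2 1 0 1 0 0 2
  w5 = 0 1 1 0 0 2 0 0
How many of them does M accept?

3

w1:
  start at p0
  read '1': p0 → p2
  read '2': p2 → p1
  read '1': p1 → p0
  read '2': p0 → p3
  read '1': p3 → p1
  read '2': p1 → p0
  read '2': p0 → p3
  read '0': p3 → p0
  read '1': p0 → p2
  read '2': p2 → p1
  read '0': p1 → p0
  read '1': p0 → p2
  end p2, accepted
w2:
  start at p0
  read '0': p0 → p0
  read '1': p0 → p2
  read '2': p2 → p1
  read '2': p1 → p0
  read '0': p0 → p0
  read '2': p0 → p3
  read '2': p3 → p3
  read '2': p3 → p3
  read '2': p3 → p3
  read '0': p3 → p0
  end p0, accepted
w3:
  start at p0
  read '0': p0 → p0
  read '1': p0 → p2
  read '1': p2 → p3
  read '2': p3 → p3
  read '0': p3 → p0
  read '1': p0 → p2
  read '1': p2 → p3
  end p3, rejected
w4:
  start at p0
  read '0': p0 → p0
  read '0': p0 → p0
  read '2': p0 → p3
  read '1': p3 → p1
  read '0': p1 → p0
  read '1': p0 → p2
  read '0': p2 → p1
  read '0': p1 → p0
  read '2': p0 → p3
  end p3, rejected
w5:
  start at p0
  read '0': p0 → p0
  read '1': p0 → p2
  read '1': p2 → p3
  read '0': p3 → p0
  read '0': p0 → p0
  read '2': p0 → p3
  read '0': p3 → p0
  read '0': p0 → p0
  end p0, accepted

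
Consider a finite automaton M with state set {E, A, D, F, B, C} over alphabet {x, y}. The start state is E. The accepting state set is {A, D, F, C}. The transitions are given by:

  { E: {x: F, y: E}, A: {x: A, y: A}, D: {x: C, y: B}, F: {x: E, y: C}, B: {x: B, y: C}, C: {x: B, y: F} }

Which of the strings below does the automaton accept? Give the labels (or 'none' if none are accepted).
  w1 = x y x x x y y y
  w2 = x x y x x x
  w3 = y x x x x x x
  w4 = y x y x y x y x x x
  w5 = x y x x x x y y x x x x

w1: E → F → C → B → B → B → C → F → C  → end C, accepted
w2: E → F → E → E → F → E → F  → end F, accepted
w3: E → E → F → E → F → E → F → E  → end E, rejected
w4: E → E → F → C → B → C → B → C → B → B → B  → end B, rejected
w5: E → F → C → B → B → B → B → C → F → E → F → E → F  → end F, accepted

w1, w2, w5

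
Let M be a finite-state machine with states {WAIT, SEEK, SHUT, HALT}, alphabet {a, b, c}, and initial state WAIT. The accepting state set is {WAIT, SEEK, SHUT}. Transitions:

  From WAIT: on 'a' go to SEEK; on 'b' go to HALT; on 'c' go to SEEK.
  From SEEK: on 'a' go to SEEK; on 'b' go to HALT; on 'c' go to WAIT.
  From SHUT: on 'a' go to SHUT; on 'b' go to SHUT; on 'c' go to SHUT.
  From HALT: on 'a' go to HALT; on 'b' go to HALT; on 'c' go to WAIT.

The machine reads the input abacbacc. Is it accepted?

Yes

WAIT → SEEK → HALT → HALT → WAIT → HALT → HALT → WAIT → SEEK
End state SEEK is accepting.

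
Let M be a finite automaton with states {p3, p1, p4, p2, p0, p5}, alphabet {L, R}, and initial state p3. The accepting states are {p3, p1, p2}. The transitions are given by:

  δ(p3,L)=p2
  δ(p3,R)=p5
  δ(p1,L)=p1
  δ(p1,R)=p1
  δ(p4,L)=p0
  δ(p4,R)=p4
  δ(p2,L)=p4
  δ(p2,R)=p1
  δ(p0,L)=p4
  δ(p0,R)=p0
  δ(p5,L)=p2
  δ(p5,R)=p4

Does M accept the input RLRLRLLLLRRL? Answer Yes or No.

Yes

p3 → p5 → p2 → p1 → p1 → p1 → p1 → p1 → p1 → p1 → p1 → p1 → p1
End state p1 is accepting.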